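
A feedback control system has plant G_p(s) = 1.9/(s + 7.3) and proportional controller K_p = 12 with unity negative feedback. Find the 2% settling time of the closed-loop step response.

Closed-loop transfer function: T(s) = K_p·G_p(s)/(1 + K_p·G_p(s)) = 22.8/(s + 7.3 + 22.8) = 22.8/(s + 30.1).
Time constant τ = 1/30.1 = 0.03322 s, so the 2% settling time is about 4τ = 0.133 s.

T_s ≈ 0.133 s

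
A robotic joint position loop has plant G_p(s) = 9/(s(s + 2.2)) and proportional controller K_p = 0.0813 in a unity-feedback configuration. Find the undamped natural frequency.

1 + K_p·G_p(s) = 0 gives s² + 2.2s + 0.7317 = 0.
Matching s² + 2ζω_n s + ω_n²: ω_n = √0.7317 = 0.8554 rad/s and 2ζω_n = 2.2, so ζ = 2.2/(2·0.8554) = 1.29.

ω_n = 0.855 rad/s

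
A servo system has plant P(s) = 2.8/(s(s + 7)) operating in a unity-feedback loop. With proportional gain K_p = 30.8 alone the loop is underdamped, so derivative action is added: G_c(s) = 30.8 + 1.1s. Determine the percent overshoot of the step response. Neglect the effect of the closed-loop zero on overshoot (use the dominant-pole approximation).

Forward path: (30.8 + 1.1s)·2.8/(s(s+7)). The closed-loop characteristic equation is s² + (7 + 2.8·1.1)s + 2.8·30.8 = 0.
That is s² + 10.08s + 86.24 = 0, so ω_n = 9.287 rad/s and ζ = 10.08/(2·9.287) = 0.5427.
%OS = 100·exp(−πζ/√(1−ζ²)) = 13.1%.

13.1%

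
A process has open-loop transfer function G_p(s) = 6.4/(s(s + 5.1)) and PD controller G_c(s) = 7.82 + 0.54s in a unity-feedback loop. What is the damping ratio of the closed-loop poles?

ζ = 0.605

Forward path: (7.82 + 0.54s)·6.4/(s(s+5.1)). The closed-loop characteristic equation is s² + (5.1 + 6.4·0.54)s + 6.4·7.82 = 0.
That is s² + 8.556s + 50.05 = 0, so ω_n = 7.074 rad/s and ζ = 8.556/(2·7.074) = 0.6047.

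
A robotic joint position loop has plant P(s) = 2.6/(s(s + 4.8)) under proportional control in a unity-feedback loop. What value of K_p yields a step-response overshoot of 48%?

K_p = 42.8

From %OS = 100·exp(−πζ/√(1−ζ²)) = 48%, ζ = −ln(0.48)/√(π²+ln²(0.48)) = 0.2275.
Characteristic equation s² + 4.8s + 2.6K_p = 0 gives ζ = 4.8/(2√(2.6K_p)).
Setting ζ = 0.2275: √(2.6K_p) = 4.8/(2·0.2275) = 10.55, so K_p = 111.3/2.6 = 42.8.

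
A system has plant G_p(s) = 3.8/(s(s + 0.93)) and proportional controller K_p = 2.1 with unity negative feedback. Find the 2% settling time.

T_s ≈ 8.6 s

The closed-loop denominator s² + 0.93s + 7.98 gives ω_n = √7.98 = 2.825 and ζ = 0.93/(2ω_n) = 0.1646.
2% settling time T_s ≈ 4/(ζω_n) = 4/0.465 = 8.6 s.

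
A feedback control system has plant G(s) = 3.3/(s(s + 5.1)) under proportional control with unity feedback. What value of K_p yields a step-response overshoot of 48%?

K_p = 38.1

From %OS = 100·exp(−πζ/√(1−ζ²)) = 48%, ζ = −ln(0.48)/√(π²+ln²(0.48)) = 0.2275.
Characteristic equation s² + 5.1s + 3.3K_p = 0 gives ζ = 5.1/(2√(3.3K_p)).
Setting ζ = 0.2275: √(3.3K_p) = 5.1/(2·0.2275) = 11.21, so K_p = 125.6/3.3 = 38.1.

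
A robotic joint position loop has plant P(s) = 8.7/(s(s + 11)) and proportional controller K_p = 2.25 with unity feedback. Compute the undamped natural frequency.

1 + K_p·P(s) = 0 gives s² + 11s + 19.57 = 0.
Matching s² + 2ζω_n s + ω_n²: ω_n = √19.57 = 4.424 rad/s and 2ζω_n = 11, so ζ = 11/(2·4.424) = 1.24.

ω_n = 4.42 rad/s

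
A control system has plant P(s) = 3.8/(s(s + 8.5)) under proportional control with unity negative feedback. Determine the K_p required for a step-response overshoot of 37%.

From %OS = 100·exp(−πζ/√(1−ζ²)) = 37%, ζ = −ln(0.37)/√(π²+ln²(0.37)) = 0.3017.
Characteristic equation s² + 8.5s + 3.8K_p = 0 gives ζ = 8.5/(2√(3.8K_p)).
Setting ζ = 0.3017: √(3.8K_p) = 8.5/(2·0.3017) = 14.09, so K_p = 198.4/3.8 = 52.2.

K_p = 52.2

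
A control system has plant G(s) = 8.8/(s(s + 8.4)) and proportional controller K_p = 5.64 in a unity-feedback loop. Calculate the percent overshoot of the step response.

9.7%

Closed-loop characteristic equation: s² + 8.4s + 49.63 = 0, so ω_n = 7.045 rad/s and ζ = 8.4/(2·7.045) = 0.5962.
%OS = 100·exp(−πζ/√(1−ζ²)) = 100·exp(−π·0.5962/√0.6446) = 9.7%.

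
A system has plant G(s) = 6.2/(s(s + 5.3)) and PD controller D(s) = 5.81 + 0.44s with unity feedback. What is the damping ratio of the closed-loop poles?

ζ = 0.669

Forward path: (5.81 + 0.44s)·6.2/(s(s+5.3)). The closed-loop characteristic equation is s² + (5.3 + 6.2·0.44)s + 6.2·5.81 = 0.
That is s² + 8.028s + 36.02 = 0, so ω_n = 6.002 rad/s and ζ = 8.028/(2·6.002) = 0.6688.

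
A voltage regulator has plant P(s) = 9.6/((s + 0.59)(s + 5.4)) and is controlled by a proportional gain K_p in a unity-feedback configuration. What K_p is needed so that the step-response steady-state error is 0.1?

K_p = 2.99

Steady-state error for a unit step on this type-0 loop is 1/(1 + K_p·P(0)).
P(0) = 3.013. Require 1/(1 + K_p·3.013) = 0.1, so 1 + 3.013·K_p = 10.
K_p = (10 − 1)/3.013 = 2.99.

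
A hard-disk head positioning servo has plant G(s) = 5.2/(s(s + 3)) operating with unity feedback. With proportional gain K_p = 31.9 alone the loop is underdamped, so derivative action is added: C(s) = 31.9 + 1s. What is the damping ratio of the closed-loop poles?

Forward path: (31.9 + 1s)·5.2/(s(s+3)). The closed-loop characteristic equation is s² + (3 + 5.2·1)s + 5.2·31.9 = 0.
That is s² + 8.2s + 165.9 = 0, so ω_n = 12.88 rad/s and ζ = 8.2/(2·12.88) = 0.3183.

ζ = 0.318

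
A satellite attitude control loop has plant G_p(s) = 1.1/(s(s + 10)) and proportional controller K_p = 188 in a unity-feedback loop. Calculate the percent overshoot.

31.2%

The closed-loop denominator s² + 10s + 206.8 gives ω_n = √206.8 = 14.38 and ζ = 10/(2ω_n) = 0.3477.
%OS = 100·exp(−πζ/√(1−ζ²)) = 100·exp(−π·0.3477/√0.8791) = 31.2%.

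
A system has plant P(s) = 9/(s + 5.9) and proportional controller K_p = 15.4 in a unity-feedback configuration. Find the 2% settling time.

T_s ≈ 0.0277 s

Closed-loop transfer function: T(s) = K_p·P(s)/(1 + K_p·P(s)) = 138.6/(s + 5.9 + 138.6) = 138.6/(s + 144.5).
Time constant τ = 1/144.5 = 0.00692 s, so the 2% settling time is about 4τ = 0.0277 s.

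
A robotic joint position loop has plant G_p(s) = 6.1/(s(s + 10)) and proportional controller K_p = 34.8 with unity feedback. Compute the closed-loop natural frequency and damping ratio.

With unity feedback the closed-loop characteristic equation is s² + 10s + 34.8·6.1 = s² + 10s + 212.3 = 0.
So ω_n² = 212.3 ⇒ ω_n = 14.57 rad/s, and ζ = 10/(2ω_n) = 0.343.

ω_n = 14.6 rad/s, ζ = 0.343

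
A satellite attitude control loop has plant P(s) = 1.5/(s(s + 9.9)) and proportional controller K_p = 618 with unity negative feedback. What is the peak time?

The closed-loop denominator s² + 9.9s + 927 gives ω_n = √927 = 30.45 and ζ = 9.9/(2ω_n) = 0.1626.
Damped frequency ω_d = ω_n√(1−ζ²) = 30.04 rad/s, so peak time T_p = π/ω_d = 0.105 s.

T_p = 0.105 s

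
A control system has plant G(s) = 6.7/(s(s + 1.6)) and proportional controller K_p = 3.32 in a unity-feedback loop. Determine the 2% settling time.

T_s ≈ 5 s

Closed-loop characteristic equation: s² + 1.6s + 22.24 = 0, so ω_n = 4.716 rad/s and ζ = 1.6/(2·4.716) = 0.1696.
2% settling time T_s ≈ 4/(ζω_n) = 4/0.8 = 5 s.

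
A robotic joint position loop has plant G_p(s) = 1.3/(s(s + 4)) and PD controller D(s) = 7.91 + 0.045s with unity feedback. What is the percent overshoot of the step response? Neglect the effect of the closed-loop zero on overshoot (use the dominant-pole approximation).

Forward path: (7.91 + 0.045s)·1.3/(s(s+4)). The closed-loop characteristic equation is s² + (4 + 1.3·0.045)s + 1.3·7.91 = 0.
That is s² + 4.059s + 10.28 = 0, so ω_n = 3.207 rad/s and ζ = 4.059/(2·3.207) = 0.6328.
%OS = 100·exp(−πζ/√(1−ζ²)) = 7.67%.

7.67%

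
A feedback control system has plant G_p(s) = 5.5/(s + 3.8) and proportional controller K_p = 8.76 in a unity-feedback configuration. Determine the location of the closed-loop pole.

s = -51.98

Closed-loop transfer function: T(s) = K_p·G_p(s)/(1 + K_p·G_p(s)) = 48.18/(s + 3.8 + 48.18) = 48.18/(s + 51.98).
The closed-loop pole is at s = −51.98.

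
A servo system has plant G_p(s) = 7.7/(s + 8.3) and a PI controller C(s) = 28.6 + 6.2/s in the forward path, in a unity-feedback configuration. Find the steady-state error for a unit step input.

The open loop C(s)G_p(s) has a pole at the origin (type 1), so the static position error constant is infinite and e_ss = 1/(1+∞) = 0.

0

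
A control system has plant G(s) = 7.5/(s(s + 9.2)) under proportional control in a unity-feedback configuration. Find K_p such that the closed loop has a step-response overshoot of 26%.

From %OS = 100·exp(−πζ/√(1−ζ²)) = 26%, ζ = −ln(0.26)/√(π²+ln²(0.26)) = 0.3941.
Characteristic equation s² + 9.2s + 7.5K_p = 0 gives ζ = 9.2/(2√(7.5K_p)).
Setting ζ = 0.3941: √(7.5K_p) = 9.2/(2·0.3941) = 11.67, so K_p = 136.2/7.5 = 18.2.

K_p = 18.2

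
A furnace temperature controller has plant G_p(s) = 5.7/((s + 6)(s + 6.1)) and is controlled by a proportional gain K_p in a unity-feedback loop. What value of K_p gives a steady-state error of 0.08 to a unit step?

Steady-state error for a unit step on this type-0 loop is 1/(1 + K_p·G_p(0)).
G_p(0) = 0.1557. Require 1/(1 + K_p·0.1557) = 0.08, so 1 + 0.1557·K_p = 12.5.
K_p = (12.5 − 1)/0.1557 = 73.8.

K_p = 73.8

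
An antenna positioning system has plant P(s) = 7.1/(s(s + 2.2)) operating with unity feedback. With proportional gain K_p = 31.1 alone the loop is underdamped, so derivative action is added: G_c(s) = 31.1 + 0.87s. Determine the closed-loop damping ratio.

ζ = 0.282

Forward path: (31.1 + 0.87s)·7.1/(s(s+2.2)). The closed-loop characteristic equation is s² + (2.2 + 7.1·0.87)s + 7.1·31.1 = 0.
That is s² + 8.377s + 220.8 = 0, so ω_n = 14.86 rad/s and ζ = 8.377/(2·14.86) = 0.2819.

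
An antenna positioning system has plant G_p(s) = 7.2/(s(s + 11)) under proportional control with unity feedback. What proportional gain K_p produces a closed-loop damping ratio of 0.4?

Closed-loop characteristic equation: s² + 11s + K_p·7.2 = 0.
So ω_n = √(7.2K_p) and 2ζω_n = 11, giving ζ = 11/(2√(7.2K_p)).
Setting ζ = 0.4: √(7.2K_p) = 11/(2·0.4) = 13.75, so K_p = 189.1/7.2 = 26.3.

K_p = 26.3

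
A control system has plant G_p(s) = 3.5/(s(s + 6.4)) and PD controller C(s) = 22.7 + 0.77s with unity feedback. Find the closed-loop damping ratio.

Forward path: (22.7 + 0.77s)·3.5/(s(s+6.4)). The closed-loop characteristic equation is s² + (6.4 + 3.5·0.77)s + 3.5·22.7 = 0.
That is s² + 9.095s + 79.45 = 0, so ω_n = 8.913 rad/s and ζ = 9.095/(2·8.913) = 0.5102.

ζ = 0.51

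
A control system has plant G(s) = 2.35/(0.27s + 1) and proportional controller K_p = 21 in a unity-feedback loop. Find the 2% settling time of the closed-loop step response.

Closed loop: T(s) = K_p·G/(1+K_p·G) = 49.35/(0.27s + 1 + 49.35), with pole at s = −(1 + 49.35)/0.27 = −186.5.
τ = 1/186.5 = 0.005362 s, so 2% settling time ≈ 4τ = 0.0214 s.

T_s ≈ 0.0214 s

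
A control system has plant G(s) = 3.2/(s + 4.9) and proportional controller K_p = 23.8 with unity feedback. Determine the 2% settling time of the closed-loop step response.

Closed-loop transfer function: T(s) = K_p·G(s)/(1 + K_p·G(s)) = 76.16/(s + 4.9 + 76.16) = 76.16/(s + 81.06).
Time constant τ = 1/81.06 = 0.01234 s, so the 2% settling time is about 4τ = 0.0493 s.

T_s ≈ 0.0493 s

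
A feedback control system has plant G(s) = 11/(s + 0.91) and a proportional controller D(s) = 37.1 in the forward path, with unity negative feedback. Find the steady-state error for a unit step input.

0.00222

The loop is type 0. Static position error constant K_pos = D(0)·G(0) = 37.1·12.09 = 448.5.
Steady-state error to a unit step: e_ss = 1/(1+K_pos) = 1/449.5 = 0.00222.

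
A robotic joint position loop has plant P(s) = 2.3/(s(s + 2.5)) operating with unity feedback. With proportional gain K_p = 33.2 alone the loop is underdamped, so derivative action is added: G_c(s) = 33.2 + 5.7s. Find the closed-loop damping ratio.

Forward path: (33.2 + 5.7s)·2.3/(s(s+2.5)). The closed-loop characteristic equation is s² + (2.5 + 2.3·5.7)s + 2.3·33.2 = 0.
That is s² + 15.61s + 76.36 = 0, so ω_n = 8.738 rad/s and ζ = 15.61/(2·8.738) = 0.8932.

ζ = 0.893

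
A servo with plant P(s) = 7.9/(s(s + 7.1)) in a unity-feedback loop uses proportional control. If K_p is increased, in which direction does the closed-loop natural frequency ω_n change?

ω_n = √(7.9·K_p), which grows with K_p.

increase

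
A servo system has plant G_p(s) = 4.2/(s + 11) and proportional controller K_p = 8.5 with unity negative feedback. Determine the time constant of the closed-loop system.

τ = 0.0214 s

Closed-loop transfer function: T(s) = K_p·G_p(s)/(1 + K_p·G_p(s)) = 35.7/(s + 11 + 35.7) = 35.7/(s + 46.7).
Time constant τ = 1/46.7 = 0.0214 s.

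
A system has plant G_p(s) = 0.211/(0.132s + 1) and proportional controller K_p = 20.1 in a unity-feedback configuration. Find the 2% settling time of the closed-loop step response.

T_s ≈ 0.101 s

Closed loop: T(s) = K_p·G_p/(1+K_p·G_p) = 4.241/(0.132s + 1 + 4.241), with pole at s = −(1 + 4.241)/0.132 = −39.71.
τ = 1/39.71 = 0.02519 s, so 2% settling time ≈ 4τ = 0.101 s.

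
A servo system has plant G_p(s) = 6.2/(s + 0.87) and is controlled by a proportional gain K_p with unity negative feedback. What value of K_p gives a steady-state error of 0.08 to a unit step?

K_p = 1.61

For a type-0 loop with proportional control, e_ss = 1/(1 + K_p·G_p(0)).
G_p(0) = 7.126. Require 1/(1 + K_p·7.126) = 0.08, so 1 + 7.126·K_p = 12.5.
K_p = (12.5 − 1)/7.126 = 1.61.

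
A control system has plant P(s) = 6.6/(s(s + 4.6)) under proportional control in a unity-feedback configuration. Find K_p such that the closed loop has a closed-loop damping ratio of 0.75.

K_p = 1.42

Closed-loop characteristic equation: s² + 4.6s + K_p·6.6 = 0.
So ω_n = √(6.6K_p) and 2ζω_n = 4.6, giving ζ = 4.6/(2√(6.6K_p)).
Setting ζ = 0.75: √(6.6K_p) = 4.6/(2·0.75) = 3.067, so K_p = 9.404/6.6 = 1.42.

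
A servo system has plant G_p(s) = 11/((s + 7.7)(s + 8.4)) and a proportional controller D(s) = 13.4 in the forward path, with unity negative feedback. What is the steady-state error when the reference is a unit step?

0.305

The loop is type 0. Static position error constant K_pos = D(0)·G_p(0) = 13.4·0.1701 = 2.279.
Steady-state error to a unit step: e_ss = 1/(1+K_pos) = 1/3.279 = 0.305.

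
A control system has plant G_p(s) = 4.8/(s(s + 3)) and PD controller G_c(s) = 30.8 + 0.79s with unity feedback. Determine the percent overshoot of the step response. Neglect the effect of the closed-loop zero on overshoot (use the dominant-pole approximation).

Forward path: (30.8 + 0.79s)·4.8/(s(s+3)). The closed-loop characteristic equation is s² + (3 + 4.8·0.79)s + 4.8·30.8 = 0.
That is s² + 6.792s + 147.8 = 0, so ω_n = 12.16 rad/s and ζ = 6.792/(2·12.16) = 0.2793.
%OS = 100·exp(−πζ/√(1−ζ²)) = 40.1%.

40.1%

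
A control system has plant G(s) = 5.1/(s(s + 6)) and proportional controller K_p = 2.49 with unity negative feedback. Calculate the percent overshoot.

0.744%

Closed-loop characteristic equation: s² + 6s + 12.7 = 0, so ω_n = 3.564 rad/s and ζ = 6/(2·3.564) = 0.8419.
%OS = 100·exp(−πζ/√(1−ζ²)) = 100·exp(−π·0.8419/√0.2913) = 0.744%.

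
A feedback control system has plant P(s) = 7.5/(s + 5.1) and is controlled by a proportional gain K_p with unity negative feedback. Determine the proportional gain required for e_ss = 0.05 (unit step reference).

For a type-0 loop with proportional control, e_ss = 1/(1 + K_p·P(0)).
P(0) = 1.471. Require 1/(1 + K_p·1.471) = 0.05, so 1 + 1.471·K_p = 20.
K_p = (20 − 1)/1.471 = 12.9.

K_p = 12.9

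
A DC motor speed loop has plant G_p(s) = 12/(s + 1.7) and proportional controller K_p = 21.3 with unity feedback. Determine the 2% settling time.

Closed-loop transfer function: T(s) = K_p·G_p(s)/(1 + K_p·G_p(s)) = 255.6/(s + 1.7 + 255.6) = 255.6/(s + 257.3).
Time constant τ = 1/257.3 = 0.003887 s, so the 2% settling time is about 4τ = 0.0155 s.

T_s ≈ 0.0155 s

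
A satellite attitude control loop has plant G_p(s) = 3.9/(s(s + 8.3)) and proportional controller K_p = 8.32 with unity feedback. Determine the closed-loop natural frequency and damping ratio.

ω_n = 5.7 rad/s, ζ = 0.729

The closed-loop denominator is s(s+8.3) + 8.32·3.9 = s² + 8.3s + 32.45.
So ω_n² = 32.45 ⇒ ω_n = 5.696 rad/s, and ζ = 8.3/(2ω_n) = 0.729.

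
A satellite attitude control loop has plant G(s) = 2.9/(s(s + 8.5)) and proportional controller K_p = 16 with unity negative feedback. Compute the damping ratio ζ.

The closed-loop denominator is s(s+8.5) + 16·2.9 = s² + 8.5s + 46.4.
Matching s² + 2ζω_n s + ω_n²: ω_n = √46.4 = 6.812 rad/s and 2ζω_n = 8.5, so ζ = 8.5/(2·6.812) = 0.624.

ζ = 0.624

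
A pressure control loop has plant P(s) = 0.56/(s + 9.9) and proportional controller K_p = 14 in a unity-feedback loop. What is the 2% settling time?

T_s ≈ 0.225 s

Closed-loop transfer function: T(s) = K_p·P(s)/(1 + K_p·P(s)) = 7.84/(s + 9.9 + 7.84) = 7.84/(s + 17.74).
Time constant τ = 1/17.74 = 0.05637 s, so the 2% settling time is about 4τ = 0.225 s.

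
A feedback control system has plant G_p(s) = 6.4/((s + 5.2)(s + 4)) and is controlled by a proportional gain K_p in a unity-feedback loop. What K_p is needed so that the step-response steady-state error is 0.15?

K_p = 18.4

For a type-0 loop with proportional control, e_ss = 1/(1 + K_p·G_p(0)).
G_p(0) = 0.3077. Require 1/(1 + K_p·0.3077) = 0.15, so 1 + 0.3077·K_p = 6.667.
K_p = (6.667 − 1)/0.3077 = 18.4.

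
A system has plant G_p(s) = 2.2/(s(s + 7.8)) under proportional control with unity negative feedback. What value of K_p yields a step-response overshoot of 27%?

K_p = 46.7

From %OS = 100·exp(−πζ/√(1−ζ²)) = 27%, ζ = −ln(0.27)/√(π²+ln²(0.27)) = 0.3847.
Characteristic equation s² + 7.8s + 2.2K_p = 0 gives ζ = 7.8/(2√(2.2K_p)).
Setting ζ = 0.3847: √(2.2K_p) = 7.8/(2·0.3847) = 10.14, so K_p = 102.8/2.2 = 46.7.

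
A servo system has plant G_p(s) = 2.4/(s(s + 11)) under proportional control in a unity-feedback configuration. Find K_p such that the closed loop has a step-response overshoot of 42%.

K_p = 178

From %OS = 100·exp(−πζ/√(1−ζ²)) = 42%, ζ = −ln(0.42)/√(π²+ln²(0.42)) = 0.2662.
Characteristic equation s² + 11s + 2.4K_p = 0 gives ζ = 11/(2√(2.4K_p)).
Setting ζ = 0.2662: √(2.4K_p) = 11/(2·0.2662) = 20.66, so K_p = 427/2.4 = 178.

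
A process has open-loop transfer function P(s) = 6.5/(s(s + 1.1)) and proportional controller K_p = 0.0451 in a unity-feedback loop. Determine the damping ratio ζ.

The closed-loop denominator is s(s+1.1) + 0.0451·6.5 = s² + 1.1s + 0.2932.
Matching s² + 2ζω_n s + ω_n²: ω_n = √0.2932 = 0.5414 rad/s and 2ζω_n = 1.1, so ζ = 1.1/(2·0.5414) = 1.02.

ζ = 1.02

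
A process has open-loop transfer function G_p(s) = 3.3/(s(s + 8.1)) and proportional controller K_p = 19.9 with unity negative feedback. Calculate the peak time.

The closed-loop denominator s² + 8.1s + 65.67 gives ω_n = √65.67 = 8.104 and ζ = 8.1/(2ω_n) = 0.4998.
Damped frequency ω_d = ω_n√(1−ζ²) = 7.019 rad/s, so peak time T_p = π/ω_d = 0.448 s.

T_p = 0.448 s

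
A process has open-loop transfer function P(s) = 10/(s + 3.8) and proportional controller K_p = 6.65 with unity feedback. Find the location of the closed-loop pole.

s = -70.3

Closed-loop transfer function: T(s) = K_p·P(s)/(1 + K_p·P(s)) = 66.5/(s + 3.8 + 66.5) = 66.5/(s + 70.3).
The closed-loop pole is at s = −70.3.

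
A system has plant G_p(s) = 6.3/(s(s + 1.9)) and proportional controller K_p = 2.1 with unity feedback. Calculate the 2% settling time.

T_s ≈ 4.21 s

From 1 + K_pG_p(s) = 0: s² + 1.9s + 13.23 = 0 ⇒ ω_n = 3.637, ζ = 0.2612.
2% settling time T_s ≈ 4/(ζω_n) = 4/0.95 = 4.21 s.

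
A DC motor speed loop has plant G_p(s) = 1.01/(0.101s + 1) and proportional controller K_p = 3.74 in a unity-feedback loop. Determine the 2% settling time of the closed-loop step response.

Closed loop: T(s) = K_p·G_p/(1+K_p·G_p) = 3.777/(0.101s + 1 + 3.777), with pole at s = −(1 + 3.777)/0.101 = −47.3.
τ = 1/47.3 = 0.02114 s, so 2% settling time ≈ 4τ = 0.0846 s.

T_s ≈ 0.0846 s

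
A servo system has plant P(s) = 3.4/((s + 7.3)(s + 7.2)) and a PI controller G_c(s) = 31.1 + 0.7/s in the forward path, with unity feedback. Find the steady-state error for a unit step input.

The open loop G_c(s)P(s) has a pole at the origin (type 1), so the static position error constant is infinite and e_ss = 1/(1+∞) = 0.

0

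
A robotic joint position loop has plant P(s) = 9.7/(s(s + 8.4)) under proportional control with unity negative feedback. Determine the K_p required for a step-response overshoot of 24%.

K_p = 10.6

From %OS = 100·exp(−πζ/√(1−ζ²)) = 24%, ζ = −ln(0.24)/√(π²+ln²(0.24)) = 0.4136.
Characteristic equation s² + 8.4s + 9.7K_p = 0 gives ζ = 8.4/(2√(9.7K_p)).
Setting ζ = 0.4136: √(9.7K_p) = 8.4/(2·0.4136) = 10.15, so K_p = 103.1/9.7 = 10.6.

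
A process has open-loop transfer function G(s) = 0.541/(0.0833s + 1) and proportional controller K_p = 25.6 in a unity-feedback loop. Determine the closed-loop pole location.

Closed loop: T(s) = K_p·G/(1+K_p·G) = 13.85/(0.0833s + 1 + 13.85), with pole at s = −(1 + 13.85)/0.0833 = −178.3.

s = -178.3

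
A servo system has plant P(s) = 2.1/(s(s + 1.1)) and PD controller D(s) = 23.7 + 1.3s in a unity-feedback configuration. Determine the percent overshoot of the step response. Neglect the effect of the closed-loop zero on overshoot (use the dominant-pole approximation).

41.2%

Forward path: (23.7 + 1.3s)·2.1/(s(s+1.1)). The closed-loop characteristic equation is s² + (1.1 + 2.1·1.3)s + 2.1·23.7 = 0.
That is s² + 3.83s + 49.77 = 0, so ω_n = 7.055 rad/s and ζ = 3.83/(2·7.055) = 0.2714.
%OS = 100·exp(−πζ/√(1−ζ²)) = 41.2%.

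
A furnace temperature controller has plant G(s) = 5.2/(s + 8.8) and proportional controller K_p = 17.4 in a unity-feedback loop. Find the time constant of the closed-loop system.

τ = 0.0101 s

Closed-loop transfer function: T(s) = K_p·G(s)/(1 + K_p·G(s)) = 90.48/(s + 8.8 + 90.48) = 90.48/(s + 99.28).
Time constant τ = 1/99.28 = 0.0101 s.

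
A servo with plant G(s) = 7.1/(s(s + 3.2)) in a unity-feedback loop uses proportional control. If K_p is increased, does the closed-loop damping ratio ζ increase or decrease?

decrease

ζ = 3.2/(2√(7.1K_p)); increasing K_p raises the denominator, so ζ falls.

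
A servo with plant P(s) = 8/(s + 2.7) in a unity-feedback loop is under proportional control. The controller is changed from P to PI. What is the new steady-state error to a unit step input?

0

Adding integral action puts a pole at s = 0 in the forward path, raising the system type to 1; a type-1 loop has zero steady-state error to a step.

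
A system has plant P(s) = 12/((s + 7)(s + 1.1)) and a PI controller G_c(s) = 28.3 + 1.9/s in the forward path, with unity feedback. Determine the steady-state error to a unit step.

0

The open loop G_c(s)P(s) has a pole at the origin (type 1), so the static position error constant is infinite and e_ss = 1/(1+∞) = 0.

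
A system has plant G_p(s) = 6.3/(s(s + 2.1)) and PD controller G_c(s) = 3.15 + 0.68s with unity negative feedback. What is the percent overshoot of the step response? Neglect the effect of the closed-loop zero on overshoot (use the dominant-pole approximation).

3.97%

Forward path: (3.15 + 0.68s)·6.3/(s(s+2.1)). The closed-loop characteristic equation is s² + (2.1 + 6.3·0.68)s + 6.3·3.15 = 0.
That is s² + 6.384s + 19.84 = 0, so ω_n = 4.455 rad/s and ζ = 6.384/(2·4.455) = 0.7165.
%OS = 100·exp(−πζ/√(1−ζ²)) = 3.97%.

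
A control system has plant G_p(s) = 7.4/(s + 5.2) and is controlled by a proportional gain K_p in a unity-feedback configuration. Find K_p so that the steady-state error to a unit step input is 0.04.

Steady-state error for a unit step on this type-0 loop is 1/(1 + K_p·G_p(0)).
G_p(0) = 1.423. Require 1/(1 + K_p·1.423) = 0.04, so 1 + 1.423·K_p = 25.
K_p = (25 − 1)/1.423 = 16.9.

K_p = 16.9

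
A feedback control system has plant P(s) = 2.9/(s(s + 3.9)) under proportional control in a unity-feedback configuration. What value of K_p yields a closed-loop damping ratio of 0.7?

K_p = 2.68

Closed-loop characteristic equation: s² + 3.9s + K_p·2.9 = 0.
So ω_n = √(2.9K_p) and 2ζω_n = 3.9, giving ζ = 3.9/(2√(2.9K_p)).
Setting ζ = 0.7: √(2.9K_p) = 3.9/(2·0.7) = 2.786, so K_p = 7.76/2.9 = 2.68.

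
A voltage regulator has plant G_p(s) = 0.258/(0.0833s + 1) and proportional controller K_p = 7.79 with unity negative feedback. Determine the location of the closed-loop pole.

Closed loop: T(s) = K_p·G_p/(1+K_p·G_p) = 2.01/(0.0833s + 1 + 2.01), with pole at s = −(1 + 2.01)/0.0833 = −36.13.

s = -36.13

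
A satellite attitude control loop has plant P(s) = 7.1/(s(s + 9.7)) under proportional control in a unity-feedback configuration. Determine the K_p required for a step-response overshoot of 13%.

K_p = 11.2

From %OS = 100·exp(−πζ/√(1−ζ²)) = 13%, ζ = −ln(0.13)/√(π²+ln²(0.13)) = 0.5446.
Characteristic equation s² + 9.7s + 7.1K_p = 0 gives ζ = 9.7/(2√(7.1K_p)).
Setting ζ = 0.5446: √(7.1K_p) = 9.7/(2·0.5446) = 8.905, so K_p = 79.3/7.1 = 11.2.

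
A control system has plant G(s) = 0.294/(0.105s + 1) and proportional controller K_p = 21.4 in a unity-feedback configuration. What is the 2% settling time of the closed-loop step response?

T_s ≈ 0.0576 s

Closed loop: T(s) = K_p·G/(1+K_p·G) = 6.292/(0.105s + 1 + 6.292), with pole at s = −(1 + 6.292)/0.105 = −69.44.
τ = 1/69.44 = 0.0144 s, so 2% settling time ≈ 4τ = 0.0576 s.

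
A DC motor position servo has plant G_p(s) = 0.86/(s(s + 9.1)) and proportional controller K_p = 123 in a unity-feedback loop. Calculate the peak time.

From 1 + K_pG_p(s) = 0: s² + 9.1s + 105.8 = 0 ⇒ ω_n = 10.28, ζ = 0.4424.
Damped frequency ω_d = ω_n√(1−ζ²) = 9.224 rad/s, so peak time T_p = π/ω_d = 0.341 s.

T_p = 0.341 s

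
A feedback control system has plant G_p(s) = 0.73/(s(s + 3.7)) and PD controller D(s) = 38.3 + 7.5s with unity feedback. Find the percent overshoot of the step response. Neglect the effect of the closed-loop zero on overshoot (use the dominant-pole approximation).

Forward path: (38.3 + 7.5s)·0.73/(s(s+3.7)). The closed-loop characteristic equation is s² + (3.7 + 0.73·7.5)s + 0.73·38.3 = 0.
That is s² + 9.175s + 27.96 = 0, so ω_n = 5.288 rad/s and ζ = 9.175/(2·5.288) = 0.8676.
%OS = 100·exp(−πζ/√(1−ζ²)) = 0.416%.

0.416%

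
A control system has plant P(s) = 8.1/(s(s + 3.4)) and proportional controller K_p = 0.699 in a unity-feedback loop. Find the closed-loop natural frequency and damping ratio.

ω_n = 2.38 rad/s, ζ = 0.714

The closed-loop denominator is s(s+3.4) + 0.699·8.1 = s² + 3.4s + 5.662.
So ω_n² = 5.662 ⇒ ω_n = 2.379 rad/s, and ζ = 3.4/(2ω_n) = 0.714.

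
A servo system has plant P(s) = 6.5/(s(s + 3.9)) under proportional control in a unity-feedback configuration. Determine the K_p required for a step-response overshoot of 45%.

From %OS = 100·exp(−πζ/√(1−ζ²)) = 45%, ζ = −ln(0.45)/√(π²+ln²(0.45)) = 0.2463.
Characteristic equation s² + 3.9s + 6.5K_p = 0 gives ζ = 3.9/(2√(6.5K_p)).
Setting ζ = 0.2463: √(6.5K_p) = 3.9/(2·0.2463) = 7.916, so K_p = 62.66/6.5 = 9.64.

K_p = 9.64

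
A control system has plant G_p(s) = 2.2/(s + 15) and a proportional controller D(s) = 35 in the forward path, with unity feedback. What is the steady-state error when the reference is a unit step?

The loop is type 0. Static position error constant K_pos = D(0)·G_p(0) = 35·0.1467 = 5.133.
Steady-state error to a unit step: e_ss = 1/(1+K_pos) = 1/6.133 = 0.163.

0.163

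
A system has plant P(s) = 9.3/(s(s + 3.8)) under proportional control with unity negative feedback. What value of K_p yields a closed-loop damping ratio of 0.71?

Closed-loop characteristic equation: s² + 3.8s + K_p·9.3 = 0.
So ω_n = √(9.3K_p) and 2ζω_n = 3.8, giving ζ = 3.8/(2√(9.3K_p)).
Setting ζ = 0.71: √(9.3K_p) = 3.8/(2·0.71) = 2.676, so K_p = 7.161/9.3 = 0.77.

K_p = 0.77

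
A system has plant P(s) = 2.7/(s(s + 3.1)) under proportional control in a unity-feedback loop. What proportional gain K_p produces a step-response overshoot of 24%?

K_p = 5.2

From %OS = 100·exp(−πζ/√(1−ζ²)) = 24%, ζ = −ln(0.24)/√(π²+ln²(0.24)) = 0.4136.
Characteristic equation s² + 3.1s + 2.7K_p = 0 gives ζ = 3.1/(2√(2.7K_p)).
Setting ζ = 0.4136: √(2.7K_p) = 3.1/(2·0.4136) = 3.748, so K_p = 14.04/2.7 = 5.2.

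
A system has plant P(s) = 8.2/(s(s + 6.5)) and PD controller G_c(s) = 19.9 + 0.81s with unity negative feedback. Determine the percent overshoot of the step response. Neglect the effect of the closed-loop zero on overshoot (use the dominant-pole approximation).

Forward path: (19.9 + 0.81s)·8.2/(s(s+6.5)). The closed-loop characteristic equation is s² + (6.5 + 8.2·0.81)s + 8.2·19.9 = 0.
That is s² + 13.14s + 163.2 = 0, so ω_n = 12.77 rad/s and ζ = 13.14/(2·12.77) = 0.5144.
%OS = 100·exp(−πζ/√(1−ζ²)) = 15.2%.

15.2%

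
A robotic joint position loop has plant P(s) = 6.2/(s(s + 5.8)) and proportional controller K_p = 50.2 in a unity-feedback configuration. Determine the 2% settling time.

The closed-loop denominator s² + 5.8s + 311.2 gives ω_n = √311.2 = 17.64 and ζ = 5.8/(2ω_n) = 0.1644.
2% settling time T_s ≈ 4/(ζω_n) = 4/2.9 = 1.38 s.

T_s ≈ 1.38 s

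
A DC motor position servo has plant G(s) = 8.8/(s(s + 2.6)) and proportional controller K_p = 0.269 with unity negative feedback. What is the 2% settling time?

T_s ≈ 3.08 s

Closed-loop characteristic equation: s² + 2.6s + 2.367 = 0, so ω_n = 1.539 rad/s and ζ = 2.6/(2·1.539) = 0.8449.
2% settling time T_s ≈ 4/(ζω_n) = 4/1.3 = 3.08 s.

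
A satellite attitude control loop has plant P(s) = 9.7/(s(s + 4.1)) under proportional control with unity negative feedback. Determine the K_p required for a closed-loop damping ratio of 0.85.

K_p = 0.6

Closed-loop characteristic equation: s² + 4.1s + K_p·9.7 = 0.
So ω_n = √(9.7K_p) and 2ζω_n = 4.1, giving ζ = 4.1/(2√(9.7K_p)).
Setting ζ = 0.85: √(9.7K_p) = 4.1/(2·0.85) = 2.412, so K_p = 5.817/9.7 = 0.6.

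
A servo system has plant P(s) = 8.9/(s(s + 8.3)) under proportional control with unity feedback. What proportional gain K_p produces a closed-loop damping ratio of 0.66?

K_p = 4.44

Closed-loop characteristic equation: s² + 8.3s + K_p·8.9 = 0.
So ω_n = √(8.9K_p) and 2ζω_n = 8.3, giving ζ = 8.3/(2√(8.9K_p)).
Setting ζ = 0.66: √(8.9K_p) = 8.3/(2·0.66) = 6.288, so K_p = 39.54/8.9 = 4.44.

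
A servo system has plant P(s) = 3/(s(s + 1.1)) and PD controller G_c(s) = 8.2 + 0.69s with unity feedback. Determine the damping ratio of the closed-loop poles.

ζ = 0.32

Forward path: (8.2 + 0.69s)·3/(s(s+1.1)). The closed-loop characteristic equation is s² + (1.1 + 3·0.69)s + 3·8.2 = 0.
That is s² + 3.17s + 24.6 = 0, so ω_n = 4.96 rad/s and ζ = 3.17/(2·4.96) = 0.3196.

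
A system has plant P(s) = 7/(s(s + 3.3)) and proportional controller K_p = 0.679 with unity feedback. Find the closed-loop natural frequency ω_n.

ω_n = 2.18 rad/s

The closed-loop denominator is s(s+3.3) + 0.679·7 = s² + 3.3s + 4.753.
So ω_n² = 4.753 ⇒ ω_n = 2.18 rad/s, and ζ = 3.3/(2ω_n) = 0.757.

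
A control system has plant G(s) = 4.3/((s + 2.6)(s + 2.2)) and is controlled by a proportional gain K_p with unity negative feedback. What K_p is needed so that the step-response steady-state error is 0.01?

The loop is type 0, so e_ss(step) = 1/(1 + K_pos) with K_pos = K_p·G(0).
G(0) = 0.7517. Require 1/(1 + K_p·0.7517) = 0.01, so 1 + 0.7517·K_p = 100.
K_p = (100 − 1)/0.7517 = 132.

K_p = 132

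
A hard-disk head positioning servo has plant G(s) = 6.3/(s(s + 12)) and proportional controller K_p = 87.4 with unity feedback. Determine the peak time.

T_p = 0.138 s

From 1 + K_pG(s) = 0: s² + 12s + 550.6 = 0 ⇒ ω_n = 23.47, ζ = 0.2557.
Damped frequency ω_d = ω_n√(1−ζ²) = 22.69 rad/s, so peak time T_p = π/ω_d = 0.138 s.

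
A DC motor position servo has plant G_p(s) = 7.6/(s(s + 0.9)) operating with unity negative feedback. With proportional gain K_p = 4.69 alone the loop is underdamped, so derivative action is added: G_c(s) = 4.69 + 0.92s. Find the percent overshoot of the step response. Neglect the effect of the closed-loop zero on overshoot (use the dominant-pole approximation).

6.29%

Forward path: (4.69 + 0.92s)·7.6/(s(s+0.9)). The closed-loop characteristic equation is s² + (0.9 + 7.6·0.92)s + 7.6·4.69 = 0.
That is s² + 7.892s + 35.64 = 0, so ω_n = 5.97 rad/s and ζ = 7.892/(2·5.97) = 0.6609.
%OS = 100·exp(−πζ/√(1−ζ²)) = 6.29%.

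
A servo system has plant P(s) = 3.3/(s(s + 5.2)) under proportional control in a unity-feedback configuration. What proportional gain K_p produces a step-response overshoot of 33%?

From %OS = 100·exp(−πζ/√(1−ζ²)) = 33%, ζ = −ln(0.33)/√(π²+ln²(0.33)) = 0.3328.
Characteristic equation s² + 5.2s + 3.3K_p = 0 gives ζ = 5.2/(2√(3.3K_p)).
Setting ζ = 0.3328: √(3.3K_p) = 5.2/(2·0.3328) = 7.813, so K_p = 61.04/3.3 = 18.5.

K_p = 18.5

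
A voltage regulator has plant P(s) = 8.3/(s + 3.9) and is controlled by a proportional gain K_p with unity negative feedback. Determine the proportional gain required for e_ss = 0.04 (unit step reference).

Steady-state error for a unit step on this type-0 loop is 1/(1 + K_p·P(0)).
P(0) = 2.128. Require 1/(1 + K_p·2.128) = 0.04, so 1 + 2.128·K_p = 25.
K_p = (25 − 1)/2.128 = 11.3.

K_p = 11.3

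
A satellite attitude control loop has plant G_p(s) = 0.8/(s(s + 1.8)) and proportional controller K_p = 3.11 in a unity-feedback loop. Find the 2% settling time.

T_s ≈ 4.44 s

Closed-loop characteristic equation: s² + 1.8s + 2.488 = 0, so ω_n = 1.577 rad/s and ζ = 1.8/(2·1.577) = 0.5706.
2% settling time T_s ≈ 4/(ζω_n) = 4/0.9 = 4.44 s.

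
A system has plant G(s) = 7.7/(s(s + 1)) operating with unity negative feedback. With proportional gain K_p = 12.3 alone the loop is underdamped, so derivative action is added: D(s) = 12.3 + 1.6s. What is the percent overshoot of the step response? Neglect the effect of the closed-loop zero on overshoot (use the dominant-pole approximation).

5.24%

Forward path: (12.3 + 1.6s)·7.7/(s(s+1)). The closed-loop characteristic equation is s² + (1 + 7.7·1.6)s + 7.7·12.3 = 0.
That is s² + 13.32s + 94.71 = 0, so ω_n = 9.732 rad/s and ζ = 13.32/(2·9.732) = 0.6843.
%OS = 100·exp(−πζ/√(1−ζ²)) = 5.24%.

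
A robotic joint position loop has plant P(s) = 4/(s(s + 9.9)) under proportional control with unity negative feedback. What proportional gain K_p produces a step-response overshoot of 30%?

K_p = 47.8

From %OS = 100·exp(−πζ/√(1−ζ²)) = 30%, ζ = −ln(0.3)/√(π²+ln²(0.3)) = 0.3579.
Characteristic equation s² + 9.9s + 4K_p = 0 gives ζ = 9.9/(2√(4K_p)).
Setting ζ = 0.3579: √(4K_p) = 9.9/(2·0.3579) = 13.83, so K_p = 191.3/4 = 47.8.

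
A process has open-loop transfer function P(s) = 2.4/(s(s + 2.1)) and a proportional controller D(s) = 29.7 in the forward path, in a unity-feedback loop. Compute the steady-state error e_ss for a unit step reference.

The open loop D(s)P(s) has a pole at the origin (type 1), so the static position error constant is infinite and e_ss = 1/(1+∞) = 0.

0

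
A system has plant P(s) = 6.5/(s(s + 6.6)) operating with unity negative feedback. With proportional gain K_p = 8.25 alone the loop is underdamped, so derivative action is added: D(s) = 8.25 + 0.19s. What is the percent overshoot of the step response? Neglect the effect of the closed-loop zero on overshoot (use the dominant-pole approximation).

13.7%

Forward path: (8.25 + 0.19s)·6.5/(s(s+6.6)). The closed-loop characteristic equation is s² + (6.6 + 6.5·0.19)s + 6.5·8.25 = 0.
That is s² + 7.835s + 53.62 = 0, so ω_n = 7.323 rad/s and ζ = 7.835/(2·7.323) = 0.535.
%OS = 100·exp(−πζ/√(1−ζ²)) = 13.7%.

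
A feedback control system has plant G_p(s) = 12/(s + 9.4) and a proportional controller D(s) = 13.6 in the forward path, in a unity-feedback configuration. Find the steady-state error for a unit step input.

The loop is type 0. Static position error constant K_pos = D(0)·G_p(0) = 13.6·1.277 = 17.36.
Steady-state error to a unit step: e_ss = 1/(1+K_pos) = 1/18.36 = 0.0545.

0.0545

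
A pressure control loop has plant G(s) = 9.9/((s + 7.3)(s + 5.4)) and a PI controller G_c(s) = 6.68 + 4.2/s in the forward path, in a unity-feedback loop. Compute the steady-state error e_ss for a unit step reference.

0

The open loop G_c(s)G(s) has a pole at the origin (type 1), so the static position error constant is infinite and e_ss = 1/(1+∞) = 0.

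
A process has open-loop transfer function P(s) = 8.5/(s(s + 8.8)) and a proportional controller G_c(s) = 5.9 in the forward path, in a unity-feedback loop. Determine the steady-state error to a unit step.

The open loop G_c(s)P(s) has a pole at the origin (type 1), so the static position error constant is infinite and e_ss = 1/(1+∞) = 0.

0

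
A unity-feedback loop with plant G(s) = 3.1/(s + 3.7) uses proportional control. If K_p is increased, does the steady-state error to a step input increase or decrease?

The position error constant K_pos = K_p·G(0) grows with K_p, and e_ss = 1/(1+K_pos) falls.

decrease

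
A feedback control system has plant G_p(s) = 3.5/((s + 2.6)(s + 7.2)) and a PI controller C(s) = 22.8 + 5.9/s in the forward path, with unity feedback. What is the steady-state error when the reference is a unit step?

0

The open loop C(s)G_p(s) has a pole at the origin (type 1), so the static position error constant is infinite and e_ss = 1/(1+∞) = 0.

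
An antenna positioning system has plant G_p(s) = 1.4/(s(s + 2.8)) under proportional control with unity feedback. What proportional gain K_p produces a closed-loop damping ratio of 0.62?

K_p = 3.64

Closed-loop characteristic equation: s² + 2.8s + K_p·1.4 = 0.
So ω_n = √(1.4K_p) and 2ζω_n = 2.8, giving ζ = 2.8/(2√(1.4K_p)).
Setting ζ = 0.62: √(1.4K_p) = 2.8/(2·0.62) = 2.258, so K_p = 5.099/1.4 = 3.64.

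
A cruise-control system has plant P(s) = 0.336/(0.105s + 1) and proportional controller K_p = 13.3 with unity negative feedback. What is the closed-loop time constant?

Closed loop: T(s) = K_p·P/(1+K_p·P) = 4.469/(0.105s + 1 + 4.469), with pole at s = −(1 + 4.469)/0.105 = −52.08.
Closed-loop time constant τ = 1/52.08 = 0.0192 s.

τ = 0.0192 s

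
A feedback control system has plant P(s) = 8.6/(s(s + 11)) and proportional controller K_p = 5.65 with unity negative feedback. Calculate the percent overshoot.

1.77%

From 1 + K_pP(s) = 0: s² + 11s + 48.59 = 0 ⇒ ω_n = 6.971, ζ = 0.789.
%OS = 100·exp(−πζ/√(1−ζ²)) = 100·exp(−π·0.789/√0.3774) = 1.77%.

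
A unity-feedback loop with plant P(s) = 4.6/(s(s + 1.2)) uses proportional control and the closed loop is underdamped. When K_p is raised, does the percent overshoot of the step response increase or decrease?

ζ = 1.2/(2√(4.6K_p)) decreases as K_p grows; lower damping means more overshoot.

increase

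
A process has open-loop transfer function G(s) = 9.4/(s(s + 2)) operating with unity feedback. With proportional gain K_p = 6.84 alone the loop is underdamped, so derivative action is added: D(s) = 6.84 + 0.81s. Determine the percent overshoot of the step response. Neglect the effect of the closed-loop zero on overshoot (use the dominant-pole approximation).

Forward path: (6.84 + 0.81s)·9.4/(s(s+2)). The closed-loop characteristic equation is s² + (2 + 9.4·0.81)s + 9.4·6.84 = 0.
That is s² + 9.614s + 64.3 = 0, so ω_n = 8.018 rad/s and ζ = 9.614/(2·8.018) = 0.5995.
%OS = 100·exp(−πζ/√(1−ζ²)) = 9.51%.

9.51%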